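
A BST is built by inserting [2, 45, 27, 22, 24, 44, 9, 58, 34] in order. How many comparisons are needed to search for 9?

Search path for 9: 2 -> 45 -> 27 -> 22 -> 9
Found: True
Comparisons: 5


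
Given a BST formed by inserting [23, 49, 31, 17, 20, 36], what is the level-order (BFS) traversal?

Tree insertion order: [23, 49, 31, 17, 20, 36]
Tree (level-order array): [23, 17, 49, None, 20, 31, None, None, None, None, 36]
BFS from the root, enqueuing left then right child of each popped node:
  queue [23] -> pop 23, enqueue [17, 49], visited so far: [23]
  queue [17, 49] -> pop 17, enqueue [20], visited so far: [23, 17]
  queue [49, 20] -> pop 49, enqueue [31], visited so far: [23, 17, 49]
  queue [20, 31] -> pop 20, enqueue [none], visited so far: [23, 17, 49, 20]
  queue [31] -> pop 31, enqueue [36], visited so far: [23, 17, 49, 20, 31]
  queue [36] -> pop 36, enqueue [none], visited so far: [23, 17, 49, 20, 31, 36]
Result: [23, 17, 49, 20, 31, 36]


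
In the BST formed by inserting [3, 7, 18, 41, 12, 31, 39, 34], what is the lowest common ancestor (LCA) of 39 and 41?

Tree insertion order: [3, 7, 18, 41, 12, 31, 39, 34]
Tree (level-order array): [3, None, 7, None, 18, 12, 41, None, None, 31, None, None, 39, 34]
In a BST, the LCA of p=39, q=41 is the first node v on the
root-to-leaf path with p <= v <= q (go left if both < v, right if both > v).
Walk from root:
  at 3: both 39 and 41 > 3, go right
  at 7: both 39 and 41 > 7, go right
  at 18: both 39 and 41 > 18, go right
  at 41: 39 <= 41 <= 41, this is the LCA
LCA = 41


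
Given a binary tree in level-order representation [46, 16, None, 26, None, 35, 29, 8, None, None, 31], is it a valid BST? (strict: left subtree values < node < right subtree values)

Level-order array: [46, 16, None, 26, None, 35, 29, 8, None, None, 31]
Validate using subtree bounds (lo, hi): at each node, require lo < value < hi,
then recurse left with hi=value and right with lo=value.
Preorder trace (stopping at first violation):
  at node 46 with bounds (-inf, +inf): OK
  at node 16 with bounds (-inf, 46): OK
  at node 26 with bounds (-inf, 16): VIOLATION
Node 26 violates its bound: not (-inf < 26 < 16).
Result: Not a valid BST


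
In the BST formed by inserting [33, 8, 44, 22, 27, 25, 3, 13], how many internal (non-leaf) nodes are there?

Tree built from: [33, 8, 44, 22, 27, 25, 3, 13]
Tree (level-order array): [33, 8, 44, 3, 22, None, None, None, None, 13, 27, None, None, 25]
Rule: An internal node has at least one child.
Per-node child counts:
  node 33: 2 child(ren)
  node 8: 2 child(ren)
  node 3: 0 child(ren)
  node 22: 2 child(ren)
  node 13: 0 child(ren)
  node 27: 1 child(ren)
  node 25: 0 child(ren)
  node 44: 0 child(ren)
Matching nodes: [33, 8, 22, 27]
Count of internal (non-leaf) nodes: 4


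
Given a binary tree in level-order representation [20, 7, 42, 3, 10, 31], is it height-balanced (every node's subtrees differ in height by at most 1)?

Tree (level-order array): [20, 7, 42, 3, 10, 31]
Definition: a tree is height-balanced if, at every node, |h(left) - h(right)| <= 1 (empty subtree has height -1).
Bottom-up per-node check:
  node 3: h_left=-1, h_right=-1, diff=0 [OK], height=0
  node 10: h_left=-1, h_right=-1, diff=0 [OK], height=0
  node 7: h_left=0, h_right=0, diff=0 [OK], height=1
  node 31: h_left=-1, h_right=-1, diff=0 [OK], height=0
  node 42: h_left=0, h_right=-1, diff=1 [OK], height=1
  node 20: h_left=1, h_right=1, diff=0 [OK], height=2
All nodes satisfy the balance condition.
Result: Balanced


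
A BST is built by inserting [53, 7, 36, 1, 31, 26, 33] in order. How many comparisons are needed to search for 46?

Search path for 46: 53 -> 7 -> 36
Found: False
Comparisons: 3


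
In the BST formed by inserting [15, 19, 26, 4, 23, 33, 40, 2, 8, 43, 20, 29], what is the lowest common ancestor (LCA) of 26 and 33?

Tree insertion order: [15, 19, 26, 4, 23, 33, 40, 2, 8, 43, 20, 29]
Tree (level-order array): [15, 4, 19, 2, 8, None, 26, None, None, None, None, 23, 33, 20, None, 29, 40, None, None, None, None, None, 43]
In a BST, the LCA of p=26, q=33 is the first node v on the
root-to-leaf path with p <= v <= q (go left if both < v, right if both > v).
Walk from root:
  at 15: both 26 and 33 > 15, go right
  at 19: both 26 and 33 > 19, go right
  at 26: 26 <= 26 <= 33, this is the LCA
LCA = 26


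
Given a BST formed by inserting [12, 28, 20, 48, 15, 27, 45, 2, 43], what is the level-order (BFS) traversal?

Tree insertion order: [12, 28, 20, 48, 15, 27, 45, 2, 43]
Tree (level-order array): [12, 2, 28, None, None, 20, 48, 15, 27, 45, None, None, None, None, None, 43]
BFS from the root, enqueuing left then right child of each popped node:
  queue [12] -> pop 12, enqueue [2, 28], visited so far: [12]
  queue [2, 28] -> pop 2, enqueue [none], visited so far: [12, 2]
  queue [28] -> pop 28, enqueue [20, 48], visited so far: [12, 2, 28]
  queue [20, 48] -> pop 20, enqueue [15, 27], visited so far: [12, 2, 28, 20]
  queue [48, 15, 27] -> pop 48, enqueue [45], visited so far: [12, 2, 28, 20, 48]
  queue [15, 27, 45] -> pop 15, enqueue [none], visited so far: [12, 2, 28, 20, 48, 15]
  queue [27, 45] -> pop 27, enqueue [none], visited so far: [12, 2, 28, 20, 48, 15, 27]
  queue [45] -> pop 45, enqueue [43], visited so far: [12, 2, 28, 20, 48, 15, 27, 45]
  queue [43] -> pop 43, enqueue [none], visited so far: [12, 2, 28, 20, 48, 15, 27, 45, 43]
Result: [12, 2, 28, 20, 48, 15, 27, 45, 43]


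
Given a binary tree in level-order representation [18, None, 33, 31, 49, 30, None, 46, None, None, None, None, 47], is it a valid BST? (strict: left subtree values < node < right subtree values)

Level-order array: [18, None, 33, 31, 49, 30, None, 46, None, None, None, None, 47]
Validate using subtree bounds (lo, hi): at each node, require lo < value < hi,
then recurse left with hi=value and right with lo=value.
Preorder trace (stopping at first violation):
  at node 18 with bounds (-inf, +inf): OK
  at node 33 with bounds (18, +inf): OK
  at node 31 with bounds (18, 33): OK
  at node 30 with bounds (18, 31): OK
  at node 49 with bounds (33, +inf): OK
  at node 46 with bounds (33, 49): OK
  at node 47 with bounds (46, 49): OK
No violation found at any node.
Result: Valid BST


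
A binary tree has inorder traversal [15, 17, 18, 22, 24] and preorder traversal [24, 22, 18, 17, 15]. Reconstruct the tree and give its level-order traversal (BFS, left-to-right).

Inorder:  [15, 17, 18, 22, 24]
Preorder: [24, 22, 18, 17, 15]
Algorithm: preorder visits root first, so consume preorder in order;
for each root, split the current inorder slice at that value into
left-subtree inorder and right-subtree inorder, then recurse.
Recursive splits:
  root=24; inorder splits into left=[15, 17, 18, 22], right=[]
  root=22; inorder splits into left=[15, 17, 18], right=[]
  root=18; inorder splits into left=[15, 17], right=[]
  root=17; inorder splits into left=[15], right=[]
  root=15; inorder splits into left=[], right=[]
Reconstructed level-order: [24, 22, 18, 17, 15]


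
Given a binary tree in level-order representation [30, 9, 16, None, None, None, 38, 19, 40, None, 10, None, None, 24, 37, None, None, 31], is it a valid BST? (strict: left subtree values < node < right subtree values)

Level-order array: [30, 9, 16, None, None, None, 38, 19, 40, None, 10, None, None, 24, 37, None, None, 31]
Validate using subtree bounds (lo, hi): at each node, require lo < value < hi,
then recurse left with hi=value and right with lo=value.
Preorder trace (stopping at first violation):
  at node 30 with bounds (-inf, +inf): OK
  at node 9 with bounds (-inf, 30): OK
  at node 16 with bounds (30, +inf): VIOLATION
Node 16 violates its bound: not (30 < 16 < +inf).
Result: Not a valid BST


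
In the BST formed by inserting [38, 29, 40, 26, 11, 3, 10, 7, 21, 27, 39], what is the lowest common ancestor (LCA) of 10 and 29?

Tree insertion order: [38, 29, 40, 26, 11, 3, 10, 7, 21, 27, 39]
Tree (level-order array): [38, 29, 40, 26, None, 39, None, 11, 27, None, None, 3, 21, None, None, None, 10, None, None, 7]
In a BST, the LCA of p=10, q=29 is the first node v on the
root-to-leaf path with p <= v <= q (go left if both < v, right if both > v).
Walk from root:
  at 38: both 10 and 29 < 38, go left
  at 29: 10 <= 29 <= 29, this is the LCA
LCA = 29


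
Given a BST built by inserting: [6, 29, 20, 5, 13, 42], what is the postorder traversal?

Tree insertion order: [6, 29, 20, 5, 13, 42]
Tree (level-order array): [6, 5, 29, None, None, 20, 42, 13]
Postorder traversal: [5, 13, 20, 42, 29, 6]


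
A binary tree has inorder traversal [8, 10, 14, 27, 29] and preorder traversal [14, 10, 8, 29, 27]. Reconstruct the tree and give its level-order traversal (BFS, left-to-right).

Inorder:  [8, 10, 14, 27, 29]
Preorder: [14, 10, 8, 29, 27]
Algorithm: preorder visits root first, so consume preorder in order;
for each root, split the current inorder slice at that value into
left-subtree inorder and right-subtree inorder, then recurse.
Recursive splits:
  root=14; inorder splits into left=[8, 10], right=[27, 29]
  root=10; inorder splits into left=[8], right=[]
  root=8; inorder splits into left=[], right=[]
  root=29; inorder splits into left=[27], right=[]
  root=27; inorder splits into left=[], right=[]
Reconstructed level-order: [14, 10, 29, 8, 27]


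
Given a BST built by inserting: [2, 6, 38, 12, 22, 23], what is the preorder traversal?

Tree insertion order: [2, 6, 38, 12, 22, 23]
Tree (level-order array): [2, None, 6, None, 38, 12, None, None, 22, None, 23]
Preorder traversal: [2, 6, 38, 12, 22, 23]


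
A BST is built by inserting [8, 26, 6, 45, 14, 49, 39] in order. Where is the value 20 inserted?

Starting tree (level order): [8, 6, 26, None, None, 14, 45, None, None, 39, 49]
Insertion path: 8 -> 26 -> 14
Result: insert 20 as right child of 14
Final tree (level order): [8, 6, 26, None, None, 14, 45, None, 20, 39, 49]


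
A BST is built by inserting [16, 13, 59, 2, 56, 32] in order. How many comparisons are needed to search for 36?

Search path for 36: 16 -> 59 -> 56 -> 32
Found: False
Comparisons: 4


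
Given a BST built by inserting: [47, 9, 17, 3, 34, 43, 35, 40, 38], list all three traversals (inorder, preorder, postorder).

Tree insertion order: [47, 9, 17, 3, 34, 43, 35, 40, 38]
Tree (level-order array): [47, 9, None, 3, 17, None, None, None, 34, None, 43, 35, None, None, 40, 38]
Inorder (L, root, R): [3, 9, 17, 34, 35, 38, 40, 43, 47]
Preorder (root, L, R): [47, 9, 3, 17, 34, 43, 35, 40, 38]
Postorder (L, R, root): [3, 38, 40, 35, 43, 34, 17, 9, 47]


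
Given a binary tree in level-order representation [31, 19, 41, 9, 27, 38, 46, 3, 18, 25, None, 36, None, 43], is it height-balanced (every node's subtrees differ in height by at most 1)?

Tree (level-order array): [31, 19, 41, 9, 27, 38, 46, 3, 18, 25, None, 36, None, 43]
Definition: a tree is height-balanced if, at every node, |h(left) - h(right)| <= 1 (empty subtree has height -1).
Bottom-up per-node check:
  node 3: h_left=-1, h_right=-1, diff=0 [OK], height=0
  node 18: h_left=-1, h_right=-1, diff=0 [OK], height=0
  node 9: h_left=0, h_right=0, diff=0 [OK], height=1
  node 25: h_left=-1, h_right=-1, diff=0 [OK], height=0
  node 27: h_left=0, h_right=-1, diff=1 [OK], height=1
  node 19: h_left=1, h_right=1, diff=0 [OK], height=2
  node 36: h_left=-1, h_right=-1, diff=0 [OK], height=0
  node 38: h_left=0, h_right=-1, diff=1 [OK], height=1
  node 43: h_left=-1, h_right=-1, diff=0 [OK], height=0
  node 46: h_left=0, h_right=-1, diff=1 [OK], height=1
  node 41: h_left=1, h_right=1, diff=0 [OK], height=2
  node 31: h_left=2, h_right=2, diff=0 [OK], height=3
All nodes satisfy the balance condition.
Result: Balanced


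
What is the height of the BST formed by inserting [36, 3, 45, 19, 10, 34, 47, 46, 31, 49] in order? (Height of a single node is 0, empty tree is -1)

Insertion order: [36, 3, 45, 19, 10, 34, 47, 46, 31, 49]
Tree (level-order array): [36, 3, 45, None, 19, None, 47, 10, 34, 46, 49, None, None, 31]
Compute height bottom-up (empty subtree = -1):
  height(10) = 1 + max(-1, -1) = 0
  height(31) = 1 + max(-1, -1) = 0
  height(34) = 1 + max(0, -1) = 1
  height(19) = 1 + max(0, 1) = 2
  height(3) = 1 + max(-1, 2) = 3
  height(46) = 1 + max(-1, -1) = 0
  height(49) = 1 + max(-1, -1) = 0
  height(47) = 1 + max(0, 0) = 1
  height(45) = 1 + max(-1, 1) = 2
  height(36) = 1 + max(3, 2) = 4
Height = 4


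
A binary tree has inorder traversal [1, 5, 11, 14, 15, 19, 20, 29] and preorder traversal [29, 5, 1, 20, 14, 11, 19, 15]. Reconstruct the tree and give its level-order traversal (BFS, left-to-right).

Inorder:  [1, 5, 11, 14, 15, 19, 20, 29]
Preorder: [29, 5, 1, 20, 14, 11, 19, 15]
Algorithm: preorder visits root first, so consume preorder in order;
for each root, split the current inorder slice at that value into
left-subtree inorder and right-subtree inorder, then recurse.
Recursive splits:
  root=29; inorder splits into left=[1, 5, 11, 14, 15, 19, 20], right=[]
  root=5; inorder splits into left=[1], right=[11, 14, 15, 19, 20]
  root=1; inorder splits into left=[], right=[]
  root=20; inorder splits into left=[11, 14, 15, 19], right=[]
  root=14; inorder splits into left=[11], right=[15, 19]
  root=11; inorder splits into left=[], right=[]
  root=19; inorder splits into left=[15], right=[]
  root=15; inorder splits into left=[], right=[]
Reconstructed level-order: [29, 5, 1, 20, 14, 11, 19, 15]


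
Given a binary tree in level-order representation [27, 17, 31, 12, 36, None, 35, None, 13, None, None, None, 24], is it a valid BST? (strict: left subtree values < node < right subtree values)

Level-order array: [27, 17, 31, 12, 36, None, 35, None, 13, None, None, None, 24]
Validate using subtree bounds (lo, hi): at each node, require lo < value < hi,
then recurse left with hi=value and right with lo=value.
Preorder trace (stopping at first violation):
  at node 27 with bounds (-inf, +inf): OK
  at node 17 with bounds (-inf, 27): OK
  at node 12 with bounds (-inf, 17): OK
  at node 13 with bounds (12, 17): OK
  at node 36 with bounds (17, 27): VIOLATION
Node 36 violates its bound: not (17 < 36 < 27).
Result: Not a valid BST


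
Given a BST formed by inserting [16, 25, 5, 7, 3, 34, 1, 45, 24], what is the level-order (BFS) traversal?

Tree insertion order: [16, 25, 5, 7, 3, 34, 1, 45, 24]
Tree (level-order array): [16, 5, 25, 3, 7, 24, 34, 1, None, None, None, None, None, None, 45]
BFS from the root, enqueuing left then right child of each popped node:
  queue [16] -> pop 16, enqueue [5, 25], visited so far: [16]
  queue [5, 25] -> pop 5, enqueue [3, 7], visited so far: [16, 5]
  queue [25, 3, 7] -> pop 25, enqueue [24, 34], visited so far: [16, 5, 25]
  queue [3, 7, 24, 34] -> pop 3, enqueue [1], visited so far: [16, 5, 25, 3]
  queue [7, 24, 34, 1] -> pop 7, enqueue [none], visited so far: [16, 5, 25, 3, 7]
  queue [24, 34, 1] -> pop 24, enqueue [none], visited so far: [16, 5, 25, 3, 7, 24]
  queue [34, 1] -> pop 34, enqueue [45], visited so far: [16, 5, 25, 3, 7, 24, 34]
  queue [1, 45] -> pop 1, enqueue [none], visited so far: [16, 5, 25, 3, 7, 24, 34, 1]
  queue [45] -> pop 45, enqueue [none], visited so far: [16, 5, 25, 3, 7, 24, 34, 1, 45]
Result: [16, 5, 25, 3, 7, 24, 34, 1, 45]


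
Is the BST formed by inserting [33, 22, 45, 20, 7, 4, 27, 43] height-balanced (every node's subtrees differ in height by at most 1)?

Tree (level-order array): [33, 22, 45, 20, 27, 43, None, 7, None, None, None, None, None, 4]
Definition: a tree is height-balanced if, at every node, |h(left) - h(right)| <= 1 (empty subtree has height -1).
Bottom-up per-node check:
  node 4: h_left=-1, h_right=-1, diff=0 [OK], height=0
  node 7: h_left=0, h_right=-1, diff=1 [OK], height=1
  node 20: h_left=1, h_right=-1, diff=2 [FAIL (|1--1|=2 > 1)], height=2
  node 27: h_left=-1, h_right=-1, diff=0 [OK], height=0
  node 22: h_left=2, h_right=0, diff=2 [FAIL (|2-0|=2 > 1)], height=3
  node 43: h_left=-1, h_right=-1, diff=0 [OK], height=0
  node 45: h_left=0, h_right=-1, diff=1 [OK], height=1
  node 33: h_left=3, h_right=1, diff=2 [FAIL (|3-1|=2 > 1)], height=4
Node 20 violates the condition: |1 - -1| = 2 > 1.
Result: Not balanced


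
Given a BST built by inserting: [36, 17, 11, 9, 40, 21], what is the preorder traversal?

Tree insertion order: [36, 17, 11, 9, 40, 21]
Tree (level-order array): [36, 17, 40, 11, 21, None, None, 9]
Preorder traversal: [36, 17, 11, 9, 21, 40]


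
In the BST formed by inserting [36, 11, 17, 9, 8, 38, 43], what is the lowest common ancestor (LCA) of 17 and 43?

Tree insertion order: [36, 11, 17, 9, 8, 38, 43]
Tree (level-order array): [36, 11, 38, 9, 17, None, 43, 8]
In a BST, the LCA of p=17, q=43 is the first node v on the
root-to-leaf path with p <= v <= q (go left if both < v, right if both > v).
Walk from root:
  at 36: 17 <= 36 <= 43, this is the LCA
LCA = 36


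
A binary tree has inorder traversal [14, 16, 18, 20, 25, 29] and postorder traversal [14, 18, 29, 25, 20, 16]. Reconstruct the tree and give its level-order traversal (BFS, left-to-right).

Inorder:   [14, 16, 18, 20, 25, 29]
Postorder: [14, 18, 29, 25, 20, 16]
Algorithm: postorder visits root last, so walk postorder right-to-left;
each value is the root of the current inorder slice — split it at that
value, recurse on the right subtree first, then the left.
Recursive splits:
  root=16; inorder splits into left=[14], right=[18, 20, 25, 29]
  root=20; inorder splits into left=[18], right=[25, 29]
  root=25; inorder splits into left=[], right=[29]
  root=29; inorder splits into left=[], right=[]
  root=18; inorder splits into left=[], right=[]
  root=14; inorder splits into left=[], right=[]
Reconstructed level-order: [16, 14, 20, 18, 25, 29]


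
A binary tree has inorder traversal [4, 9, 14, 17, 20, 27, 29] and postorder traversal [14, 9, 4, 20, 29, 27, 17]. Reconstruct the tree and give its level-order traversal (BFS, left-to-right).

Inorder:   [4, 9, 14, 17, 20, 27, 29]
Postorder: [14, 9, 4, 20, 29, 27, 17]
Algorithm: postorder visits root last, so walk postorder right-to-left;
each value is the root of the current inorder slice — split it at that
value, recurse on the right subtree first, then the left.
Recursive splits:
  root=17; inorder splits into left=[4, 9, 14], right=[20, 27, 29]
  root=27; inorder splits into left=[20], right=[29]
  root=29; inorder splits into left=[], right=[]
  root=20; inorder splits into left=[], right=[]
  root=4; inorder splits into left=[], right=[9, 14]
  root=9; inorder splits into left=[], right=[14]
  root=14; inorder splits into left=[], right=[]
Reconstructed level-order: [17, 4, 27, 9, 20, 29, 14]


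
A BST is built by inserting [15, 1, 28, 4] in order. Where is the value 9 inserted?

Starting tree (level order): [15, 1, 28, None, 4]
Insertion path: 15 -> 1 -> 4
Result: insert 9 as right child of 4
Final tree (level order): [15, 1, 28, None, 4, None, None, None, 9]


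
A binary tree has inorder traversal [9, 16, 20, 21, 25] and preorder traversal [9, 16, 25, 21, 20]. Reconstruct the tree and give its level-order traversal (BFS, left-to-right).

Inorder:  [9, 16, 20, 21, 25]
Preorder: [9, 16, 25, 21, 20]
Algorithm: preorder visits root first, so consume preorder in order;
for each root, split the current inorder slice at that value into
left-subtree inorder and right-subtree inorder, then recurse.
Recursive splits:
  root=9; inorder splits into left=[], right=[16, 20, 21, 25]
  root=16; inorder splits into left=[], right=[20, 21, 25]
  root=25; inorder splits into left=[20, 21], right=[]
  root=21; inorder splits into left=[20], right=[]
  root=20; inorder splits into left=[], right=[]
Reconstructed level-order: [9, 16, 25, 21, 20]


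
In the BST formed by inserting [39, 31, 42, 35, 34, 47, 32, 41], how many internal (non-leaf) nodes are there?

Tree built from: [39, 31, 42, 35, 34, 47, 32, 41]
Tree (level-order array): [39, 31, 42, None, 35, 41, 47, 34, None, None, None, None, None, 32]
Rule: An internal node has at least one child.
Per-node child counts:
  node 39: 2 child(ren)
  node 31: 1 child(ren)
  node 35: 1 child(ren)
  node 34: 1 child(ren)
  node 32: 0 child(ren)
  node 42: 2 child(ren)
  node 41: 0 child(ren)
  node 47: 0 child(ren)
Matching nodes: [39, 31, 35, 34, 42]
Count of internal (non-leaf) nodes: 5


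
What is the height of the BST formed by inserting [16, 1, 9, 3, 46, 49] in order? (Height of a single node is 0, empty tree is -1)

Insertion order: [16, 1, 9, 3, 46, 49]
Tree (level-order array): [16, 1, 46, None, 9, None, 49, 3]
Compute height bottom-up (empty subtree = -1):
  height(3) = 1 + max(-1, -1) = 0
  height(9) = 1 + max(0, -1) = 1
  height(1) = 1 + max(-1, 1) = 2
  height(49) = 1 + max(-1, -1) = 0
  height(46) = 1 + max(-1, 0) = 1
  height(16) = 1 + max(2, 1) = 3
Height = 3


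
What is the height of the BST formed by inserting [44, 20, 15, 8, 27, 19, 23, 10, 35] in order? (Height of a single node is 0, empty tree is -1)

Insertion order: [44, 20, 15, 8, 27, 19, 23, 10, 35]
Tree (level-order array): [44, 20, None, 15, 27, 8, 19, 23, 35, None, 10]
Compute height bottom-up (empty subtree = -1):
  height(10) = 1 + max(-1, -1) = 0
  height(8) = 1 + max(-1, 0) = 1
  height(19) = 1 + max(-1, -1) = 0
  height(15) = 1 + max(1, 0) = 2
  height(23) = 1 + max(-1, -1) = 0
  height(35) = 1 + max(-1, -1) = 0
  height(27) = 1 + max(0, 0) = 1
  height(20) = 1 + max(2, 1) = 3
  height(44) = 1 + max(3, -1) = 4
Height = 4


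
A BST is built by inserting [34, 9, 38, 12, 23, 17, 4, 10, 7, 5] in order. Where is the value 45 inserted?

Starting tree (level order): [34, 9, 38, 4, 12, None, None, None, 7, 10, 23, 5, None, None, None, 17]
Insertion path: 34 -> 38
Result: insert 45 as right child of 38
Final tree (level order): [34, 9, 38, 4, 12, None, 45, None, 7, 10, 23, None, None, 5, None, None, None, 17]


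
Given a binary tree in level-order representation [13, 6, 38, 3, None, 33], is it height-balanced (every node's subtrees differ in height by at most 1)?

Tree (level-order array): [13, 6, 38, 3, None, 33]
Definition: a tree is height-balanced if, at every node, |h(left) - h(right)| <= 1 (empty subtree has height -1).
Bottom-up per-node check:
  node 3: h_left=-1, h_right=-1, diff=0 [OK], height=0
  node 6: h_left=0, h_right=-1, diff=1 [OK], height=1
  node 33: h_left=-1, h_right=-1, diff=0 [OK], height=0
  node 38: h_left=0, h_right=-1, diff=1 [OK], height=1
  node 13: h_left=1, h_right=1, diff=0 [OK], height=2
All nodes satisfy the balance condition.
Result: Balanced


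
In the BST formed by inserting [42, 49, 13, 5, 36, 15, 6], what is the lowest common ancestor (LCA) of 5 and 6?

Tree insertion order: [42, 49, 13, 5, 36, 15, 6]
Tree (level-order array): [42, 13, 49, 5, 36, None, None, None, 6, 15]
In a BST, the LCA of p=5, q=6 is the first node v on the
root-to-leaf path with p <= v <= q (go left if both < v, right if both > v).
Walk from root:
  at 42: both 5 and 6 < 42, go left
  at 13: both 5 and 6 < 13, go left
  at 5: 5 <= 5 <= 6, this is the LCA
LCA = 5


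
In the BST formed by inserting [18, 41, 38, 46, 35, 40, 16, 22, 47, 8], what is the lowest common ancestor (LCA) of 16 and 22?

Tree insertion order: [18, 41, 38, 46, 35, 40, 16, 22, 47, 8]
Tree (level-order array): [18, 16, 41, 8, None, 38, 46, None, None, 35, 40, None, 47, 22]
In a BST, the LCA of p=16, q=22 is the first node v on the
root-to-leaf path with p <= v <= q (go left if both < v, right if both > v).
Walk from root:
  at 18: 16 <= 18 <= 22, this is the LCA
LCA = 18


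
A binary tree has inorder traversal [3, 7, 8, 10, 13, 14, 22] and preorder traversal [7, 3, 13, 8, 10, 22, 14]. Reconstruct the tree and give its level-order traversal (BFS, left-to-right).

Inorder:  [3, 7, 8, 10, 13, 14, 22]
Preorder: [7, 3, 13, 8, 10, 22, 14]
Algorithm: preorder visits root first, so consume preorder in order;
for each root, split the current inorder slice at that value into
left-subtree inorder and right-subtree inorder, then recurse.
Recursive splits:
  root=7; inorder splits into left=[3], right=[8, 10, 13, 14, 22]
  root=3; inorder splits into left=[], right=[]
  root=13; inorder splits into left=[8, 10], right=[14, 22]
  root=8; inorder splits into left=[], right=[10]
  root=10; inorder splits into left=[], right=[]
  root=22; inorder splits into left=[14], right=[]
  root=14; inorder splits into left=[], right=[]
Reconstructed level-order: [7, 3, 13, 8, 22, 10, 14]


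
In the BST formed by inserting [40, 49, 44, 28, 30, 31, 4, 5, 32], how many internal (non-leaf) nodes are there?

Tree built from: [40, 49, 44, 28, 30, 31, 4, 5, 32]
Tree (level-order array): [40, 28, 49, 4, 30, 44, None, None, 5, None, 31, None, None, None, None, None, 32]
Rule: An internal node has at least one child.
Per-node child counts:
  node 40: 2 child(ren)
  node 28: 2 child(ren)
  node 4: 1 child(ren)
  node 5: 0 child(ren)
  node 30: 1 child(ren)
  node 31: 1 child(ren)
  node 32: 0 child(ren)
  node 49: 1 child(ren)
  node 44: 0 child(ren)
Matching nodes: [40, 28, 4, 30, 31, 49]
Count of internal (non-leaf) nodes: 6


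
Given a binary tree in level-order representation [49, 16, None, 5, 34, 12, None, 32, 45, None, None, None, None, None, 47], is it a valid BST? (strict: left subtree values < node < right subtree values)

Level-order array: [49, 16, None, 5, 34, 12, None, 32, 45, None, None, None, None, None, 47]
Validate using subtree bounds (lo, hi): at each node, require lo < value < hi,
then recurse left with hi=value and right with lo=value.
Preorder trace (stopping at first violation):
  at node 49 with bounds (-inf, +inf): OK
  at node 16 with bounds (-inf, 49): OK
  at node 5 with bounds (-inf, 16): OK
  at node 12 with bounds (-inf, 5): VIOLATION
Node 12 violates its bound: not (-inf < 12 < 5).
Result: Not a valid BST


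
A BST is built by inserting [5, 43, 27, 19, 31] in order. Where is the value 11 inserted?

Starting tree (level order): [5, None, 43, 27, None, 19, 31]
Insertion path: 5 -> 43 -> 27 -> 19
Result: insert 11 as left child of 19
Final tree (level order): [5, None, 43, 27, None, 19, 31, 11]


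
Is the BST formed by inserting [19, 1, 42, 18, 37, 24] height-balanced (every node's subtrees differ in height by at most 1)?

Tree (level-order array): [19, 1, 42, None, 18, 37, None, None, None, 24]
Definition: a tree is height-balanced if, at every node, |h(left) - h(right)| <= 1 (empty subtree has height -1).
Bottom-up per-node check:
  node 18: h_left=-1, h_right=-1, diff=0 [OK], height=0
  node 1: h_left=-1, h_right=0, diff=1 [OK], height=1
  node 24: h_left=-1, h_right=-1, diff=0 [OK], height=0
  node 37: h_left=0, h_right=-1, diff=1 [OK], height=1
  node 42: h_left=1, h_right=-1, diff=2 [FAIL (|1--1|=2 > 1)], height=2
  node 19: h_left=1, h_right=2, diff=1 [OK], height=3
Node 42 violates the condition: |1 - -1| = 2 > 1.
Result: Not balanced


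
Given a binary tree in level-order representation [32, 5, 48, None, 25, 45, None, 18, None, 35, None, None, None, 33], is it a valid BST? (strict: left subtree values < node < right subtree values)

Level-order array: [32, 5, 48, None, 25, 45, None, 18, None, 35, None, None, None, 33]
Validate using subtree bounds (lo, hi): at each node, require lo < value < hi,
then recurse left with hi=value and right with lo=value.
Preorder trace (stopping at first violation):
  at node 32 with bounds (-inf, +inf): OK
  at node 5 with bounds (-inf, 32): OK
  at node 25 with bounds (5, 32): OK
  at node 18 with bounds (5, 25): OK
  at node 48 with bounds (32, +inf): OK
  at node 45 with bounds (32, 48): OK
  at node 35 with bounds (32, 45): OK
  at node 33 with bounds (32, 35): OK
No violation found at any node.
Result: Valid BST


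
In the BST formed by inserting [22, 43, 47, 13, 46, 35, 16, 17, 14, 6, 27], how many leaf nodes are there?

Tree built from: [22, 43, 47, 13, 46, 35, 16, 17, 14, 6, 27]
Tree (level-order array): [22, 13, 43, 6, 16, 35, 47, None, None, 14, 17, 27, None, 46]
Rule: A leaf has 0 children.
Per-node child counts:
  node 22: 2 child(ren)
  node 13: 2 child(ren)
  node 6: 0 child(ren)
  node 16: 2 child(ren)
  node 14: 0 child(ren)
  node 17: 0 child(ren)
  node 43: 2 child(ren)
  node 35: 1 child(ren)
  node 27: 0 child(ren)
  node 47: 1 child(ren)
  node 46: 0 child(ren)
Matching nodes: [6, 14, 17, 27, 46]
Count of leaf nodes: 5


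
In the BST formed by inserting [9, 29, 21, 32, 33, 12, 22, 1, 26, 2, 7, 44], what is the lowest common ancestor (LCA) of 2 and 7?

Tree insertion order: [9, 29, 21, 32, 33, 12, 22, 1, 26, 2, 7, 44]
Tree (level-order array): [9, 1, 29, None, 2, 21, 32, None, 7, 12, 22, None, 33, None, None, None, None, None, 26, None, 44]
In a BST, the LCA of p=2, q=7 is the first node v on the
root-to-leaf path with p <= v <= q (go left if both < v, right if both > v).
Walk from root:
  at 9: both 2 and 7 < 9, go left
  at 1: both 2 and 7 > 1, go right
  at 2: 2 <= 2 <= 7, this is the LCA
LCA = 2


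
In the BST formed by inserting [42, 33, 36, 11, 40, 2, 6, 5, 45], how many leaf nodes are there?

Tree built from: [42, 33, 36, 11, 40, 2, 6, 5, 45]
Tree (level-order array): [42, 33, 45, 11, 36, None, None, 2, None, None, 40, None, 6, None, None, 5]
Rule: A leaf has 0 children.
Per-node child counts:
  node 42: 2 child(ren)
  node 33: 2 child(ren)
  node 11: 1 child(ren)
  node 2: 1 child(ren)
  node 6: 1 child(ren)
  node 5: 0 child(ren)
  node 36: 1 child(ren)
  node 40: 0 child(ren)
  node 45: 0 child(ren)
Matching nodes: [5, 40, 45]
Count of leaf nodes: 3


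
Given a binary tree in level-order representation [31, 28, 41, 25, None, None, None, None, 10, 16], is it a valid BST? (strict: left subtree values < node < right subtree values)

Level-order array: [31, 28, 41, 25, None, None, None, None, 10, 16]
Validate using subtree bounds (lo, hi): at each node, require lo < value < hi,
then recurse left with hi=value and right with lo=value.
Preorder trace (stopping at first violation):
  at node 31 with bounds (-inf, +inf): OK
  at node 28 with bounds (-inf, 31): OK
  at node 25 with bounds (-inf, 28): OK
  at node 10 with bounds (25, 28): VIOLATION
Node 10 violates its bound: not (25 < 10 < 28).
Result: Not a valid BST


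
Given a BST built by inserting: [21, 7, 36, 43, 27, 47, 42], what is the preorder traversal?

Tree insertion order: [21, 7, 36, 43, 27, 47, 42]
Tree (level-order array): [21, 7, 36, None, None, 27, 43, None, None, 42, 47]
Preorder traversal: [21, 7, 36, 27, 43, 42, 47]


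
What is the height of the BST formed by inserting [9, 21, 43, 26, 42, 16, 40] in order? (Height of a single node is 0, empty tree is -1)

Insertion order: [9, 21, 43, 26, 42, 16, 40]
Tree (level-order array): [9, None, 21, 16, 43, None, None, 26, None, None, 42, 40]
Compute height bottom-up (empty subtree = -1):
  height(16) = 1 + max(-1, -1) = 0
  height(40) = 1 + max(-1, -1) = 0
  height(42) = 1 + max(0, -1) = 1
  height(26) = 1 + max(-1, 1) = 2
  height(43) = 1 + max(2, -1) = 3
  height(21) = 1 + max(0, 3) = 4
  height(9) = 1 + max(-1, 4) = 5
Height = 5


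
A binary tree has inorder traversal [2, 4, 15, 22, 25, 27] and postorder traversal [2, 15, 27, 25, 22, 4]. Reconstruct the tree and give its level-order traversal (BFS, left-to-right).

Inorder:   [2, 4, 15, 22, 25, 27]
Postorder: [2, 15, 27, 25, 22, 4]
Algorithm: postorder visits root last, so walk postorder right-to-left;
each value is the root of the current inorder slice — split it at that
value, recurse on the right subtree first, then the left.
Recursive splits:
  root=4; inorder splits into left=[2], right=[15, 22, 25, 27]
  root=22; inorder splits into left=[15], right=[25, 27]
  root=25; inorder splits into left=[], right=[27]
  root=27; inorder splits into left=[], right=[]
  root=15; inorder splits into left=[], right=[]
  root=2; inorder splits into left=[], right=[]
Reconstructed level-order: [4, 2, 22, 15, 25, 27]


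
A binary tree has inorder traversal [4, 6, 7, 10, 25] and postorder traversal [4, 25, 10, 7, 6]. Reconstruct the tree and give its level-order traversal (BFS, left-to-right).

Inorder:   [4, 6, 7, 10, 25]
Postorder: [4, 25, 10, 7, 6]
Algorithm: postorder visits root last, so walk postorder right-to-left;
each value is the root of the current inorder slice — split it at that
value, recurse on the right subtree first, then the left.
Recursive splits:
  root=6; inorder splits into left=[4], right=[7, 10, 25]
  root=7; inorder splits into left=[], right=[10, 25]
  root=10; inorder splits into left=[], right=[25]
  root=25; inorder splits into left=[], right=[]
  root=4; inorder splits into left=[], right=[]
Reconstructed level-order: [6, 4, 7, 10, 25]


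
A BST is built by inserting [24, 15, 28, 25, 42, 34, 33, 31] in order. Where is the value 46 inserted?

Starting tree (level order): [24, 15, 28, None, None, 25, 42, None, None, 34, None, 33, None, 31]
Insertion path: 24 -> 28 -> 42
Result: insert 46 as right child of 42
Final tree (level order): [24, 15, 28, None, None, 25, 42, None, None, 34, 46, 33, None, None, None, 31]


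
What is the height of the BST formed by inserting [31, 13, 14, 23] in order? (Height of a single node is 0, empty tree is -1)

Insertion order: [31, 13, 14, 23]
Tree (level-order array): [31, 13, None, None, 14, None, 23]
Compute height bottom-up (empty subtree = -1):
  height(23) = 1 + max(-1, -1) = 0
  height(14) = 1 + max(-1, 0) = 1
  height(13) = 1 + max(-1, 1) = 2
  height(31) = 1 + max(2, -1) = 3
Height = 3


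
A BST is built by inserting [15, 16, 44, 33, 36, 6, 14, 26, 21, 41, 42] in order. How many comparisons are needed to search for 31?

Search path for 31: 15 -> 16 -> 44 -> 33 -> 26
Found: False
Comparisons: 5


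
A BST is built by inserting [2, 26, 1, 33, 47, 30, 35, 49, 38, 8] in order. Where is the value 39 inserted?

Starting tree (level order): [2, 1, 26, None, None, 8, 33, None, None, 30, 47, None, None, 35, 49, None, 38]
Insertion path: 2 -> 26 -> 33 -> 47 -> 35 -> 38
Result: insert 39 as right child of 38
Final tree (level order): [2, 1, 26, None, None, 8, 33, None, None, 30, 47, None, None, 35, 49, None, 38, None, None, None, 39]


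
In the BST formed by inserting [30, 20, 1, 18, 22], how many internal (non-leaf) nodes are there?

Tree built from: [30, 20, 1, 18, 22]
Tree (level-order array): [30, 20, None, 1, 22, None, 18]
Rule: An internal node has at least one child.
Per-node child counts:
  node 30: 1 child(ren)
  node 20: 2 child(ren)
  node 1: 1 child(ren)
  node 18: 0 child(ren)
  node 22: 0 child(ren)
Matching nodes: [30, 20, 1]
Count of internal (non-leaf) nodes: 3


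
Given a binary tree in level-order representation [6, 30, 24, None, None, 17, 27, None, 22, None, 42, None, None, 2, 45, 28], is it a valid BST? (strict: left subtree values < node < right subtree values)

Level-order array: [6, 30, 24, None, None, 17, 27, None, 22, None, 42, None, None, 2, 45, 28]
Validate using subtree bounds (lo, hi): at each node, require lo < value < hi,
then recurse left with hi=value and right with lo=value.
Preorder trace (stopping at first violation):
  at node 6 with bounds (-inf, +inf): OK
  at node 30 with bounds (-inf, 6): VIOLATION
Node 30 violates its bound: not (-inf < 30 < 6).
Result: Not a valid BST


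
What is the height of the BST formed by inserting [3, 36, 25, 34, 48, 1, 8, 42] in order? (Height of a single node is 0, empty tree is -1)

Insertion order: [3, 36, 25, 34, 48, 1, 8, 42]
Tree (level-order array): [3, 1, 36, None, None, 25, 48, 8, 34, 42]
Compute height bottom-up (empty subtree = -1):
  height(1) = 1 + max(-1, -1) = 0
  height(8) = 1 + max(-1, -1) = 0
  height(34) = 1 + max(-1, -1) = 0
  height(25) = 1 + max(0, 0) = 1
  height(42) = 1 + max(-1, -1) = 0
  height(48) = 1 + max(0, -1) = 1
  height(36) = 1 + max(1, 1) = 2
  height(3) = 1 + max(0, 2) = 3
Height = 3


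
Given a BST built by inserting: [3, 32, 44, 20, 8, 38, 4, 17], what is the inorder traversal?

Tree insertion order: [3, 32, 44, 20, 8, 38, 4, 17]
Tree (level-order array): [3, None, 32, 20, 44, 8, None, 38, None, 4, 17]
Inorder traversal: [3, 4, 8, 17, 20, 32, 38, 44]


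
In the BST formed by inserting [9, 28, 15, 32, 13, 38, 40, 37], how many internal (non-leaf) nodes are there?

Tree built from: [9, 28, 15, 32, 13, 38, 40, 37]
Tree (level-order array): [9, None, 28, 15, 32, 13, None, None, 38, None, None, 37, 40]
Rule: An internal node has at least one child.
Per-node child counts:
  node 9: 1 child(ren)
  node 28: 2 child(ren)
  node 15: 1 child(ren)
  node 13: 0 child(ren)
  node 32: 1 child(ren)
  node 38: 2 child(ren)
  node 37: 0 child(ren)
  node 40: 0 child(ren)
Matching nodes: [9, 28, 15, 32, 38]
Count of internal (non-leaf) nodes: 5


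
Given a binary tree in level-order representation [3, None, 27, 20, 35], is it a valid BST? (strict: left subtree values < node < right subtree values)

Level-order array: [3, None, 27, 20, 35]
Validate using subtree bounds (lo, hi): at each node, require lo < value < hi,
then recurse left with hi=value and right with lo=value.
Preorder trace (stopping at first violation):
  at node 3 with bounds (-inf, +inf): OK
  at node 27 with bounds (3, +inf): OK
  at node 20 with bounds (3, 27): OK
  at node 35 with bounds (27, +inf): OK
No violation found at any node.
Result: Valid BST


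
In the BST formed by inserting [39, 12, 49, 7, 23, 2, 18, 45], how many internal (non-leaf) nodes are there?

Tree built from: [39, 12, 49, 7, 23, 2, 18, 45]
Tree (level-order array): [39, 12, 49, 7, 23, 45, None, 2, None, 18]
Rule: An internal node has at least one child.
Per-node child counts:
  node 39: 2 child(ren)
  node 12: 2 child(ren)
  node 7: 1 child(ren)
  node 2: 0 child(ren)
  node 23: 1 child(ren)
  node 18: 0 child(ren)
  node 49: 1 child(ren)
  node 45: 0 child(ren)
Matching nodes: [39, 12, 7, 23, 49]
Count of internal (non-leaf) nodes: 5


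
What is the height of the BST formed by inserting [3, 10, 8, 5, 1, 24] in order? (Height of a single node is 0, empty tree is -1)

Insertion order: [3, 10, 8, 5, 1, 24]
Tree (level-order array): [3, 1, 10, None, None, 8, 24, 5]
Compute height bottom-up (empty subtree = -1):
  height(1) = 1 + max(-1, -1) = 0
  height(5) = 1 + max(-1, -1) = 0
  height(8) = 1 + max(0, -1) = 1
  height(24) = 1 + max(-1, -1) = 0
  height(10) = 1 + max(1, 0) = 2
  height(3) = 1 + max(0, 2) = 3
Height = 3


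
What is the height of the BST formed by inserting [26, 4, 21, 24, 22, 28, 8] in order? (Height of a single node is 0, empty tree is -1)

Insertion order: [26, 4, 21, 24, 22, 28, 8]
Tree (level-order array): [26, 4, 28, None, 21, None, None, 8, 24, None, None, 22]
Compute height bottom-up (empty subtree = -1):
  height(8) = 1 + max(-1, -1) = 0
  height(22) = 1 + max(-1, -1) = 0
  height(24) = 1 + max(0, -1) = 1
  height(21) = 1 + max(0, 1) = 2
  height(4) = 1 + max(-1, 2) = 3
  height(28) = 1 + max(-1, -1) = 0
  height(26) = 1 + max(3, 0) = 4
Height = 4


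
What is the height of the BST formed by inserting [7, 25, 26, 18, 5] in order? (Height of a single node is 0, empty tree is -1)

Insertion order: [7, 25, 26, 18, 5]
Tree (level-order array): [7, 5, 25, None, None, 18, 26]
Compute height bottom-up (empty subtree = -1):
  height(5) = 1 + max(-1, -1) = 0
  height(18) = 1 + max(-1, -1) = 0
  height(26) = 1 + max(-1, -1) = 0
  height(25) = 1 + max(0, 0) = 1
  height(7) = 1 + max(0, 1) = 2
Height = 2


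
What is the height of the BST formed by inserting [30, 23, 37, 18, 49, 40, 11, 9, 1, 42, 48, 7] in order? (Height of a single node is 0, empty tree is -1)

Insertion order: [30, 23, 37, 18, 49, 40, 11, 9, 1, 42, 48, 7]
Tree (level-order array): [30, 23, 37, 18, None, None, 49, 11, None, 40, None, 9, None, None, 42, 1, None, None, 48, None, 7]
Compute height bottom-up (empty subtree = -1):
  height(7) = 1 + max(-1, -1) = 0
  height(1) = 1 + max(-1, 0) = 1
  height(9) = 1 + max(1, -1) = 2
  height(11) = 1 + max(2, -1) = 3
  height(18) = 1 + max(3, -1) = 4
  height(23) = 1 + max(4, -1) = 5
  height(48) = 1 + max(-1, -1) = 0
  height(42) = 1 + max(-1, 0) = 1
  height(40) = 1 + max(-1, 1) = 2
  height(49) = 1 + max(2, -1) = 3
  height(37) = 1 + max(-1, 3) = 4
  height(30) = 1 + max(5, 4) = 6
Height = 6


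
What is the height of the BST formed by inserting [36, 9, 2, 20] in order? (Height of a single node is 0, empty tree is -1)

Insertion order: [36, 9, 2, 20]
Tree (level-order array): [36, 9, None, 2, 20]
Compute height bottom-up (empty subtree = -1):
  height(2) = 1 + max(-1, -1) = 0
  height(20) = 1 + max(-1, -1) = 0
  height(9) = 1 + max(0, 0) = 1
  height(36) = 1 + max(1, -1) = 2
Height = 2
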